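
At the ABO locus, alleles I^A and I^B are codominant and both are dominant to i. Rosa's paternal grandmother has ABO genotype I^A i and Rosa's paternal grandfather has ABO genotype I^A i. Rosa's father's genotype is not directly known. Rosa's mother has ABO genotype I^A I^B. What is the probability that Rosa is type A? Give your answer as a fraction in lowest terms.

Rosa's father's ABO genotype from I^A i × I^A i: 1/4 I^A I^A, 1/2 I^A i, 1/4 i i.
Crossing each possibility with the mother I^A I^B and summing P(type A): 1/4·1/2 + 1/2·1/2 + 1/4·1/2 = 1/2.

1/2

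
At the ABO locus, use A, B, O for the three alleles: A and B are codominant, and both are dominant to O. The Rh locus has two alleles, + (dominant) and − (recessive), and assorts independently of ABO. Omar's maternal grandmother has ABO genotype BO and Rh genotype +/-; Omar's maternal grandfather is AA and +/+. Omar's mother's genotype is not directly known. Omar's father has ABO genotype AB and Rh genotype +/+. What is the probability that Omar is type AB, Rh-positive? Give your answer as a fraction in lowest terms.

3/8

Omar's mother's ABO genotype from BO × AA: 1/2 AB, 1/2 AO.
Crossing each possibility with the father AB and summing P(type AB): 1/2·1/2 + 1/2·1/4 = 3/8.
Similarly for Rh via the mother's Rh distribution: P(Rh+) = 1.
Independent loci: 3/8 × 1 = 3/8.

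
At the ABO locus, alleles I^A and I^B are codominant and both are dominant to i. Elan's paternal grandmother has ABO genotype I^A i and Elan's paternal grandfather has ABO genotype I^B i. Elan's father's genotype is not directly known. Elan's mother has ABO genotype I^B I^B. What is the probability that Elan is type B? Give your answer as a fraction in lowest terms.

Elan's father's ABO genotype from I^A i × I^B i: 1/4 I^A I^B, 1/4 I^A i, 1/4 I^B i, 1/4 i i.
Crossing each possibility with the mother I^B I^B and summing P(type B): 1/4·1/2 + 1/4·1/2 + 1/4·1 + 1/4·1 = 3/4.

3/4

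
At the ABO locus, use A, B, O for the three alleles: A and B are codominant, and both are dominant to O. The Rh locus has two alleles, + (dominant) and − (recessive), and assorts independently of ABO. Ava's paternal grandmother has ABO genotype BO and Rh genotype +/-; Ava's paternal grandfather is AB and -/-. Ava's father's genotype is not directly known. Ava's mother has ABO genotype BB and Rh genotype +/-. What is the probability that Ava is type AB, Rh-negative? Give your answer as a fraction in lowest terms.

3/32

Ava's father's ABO genotype from BO × AB: 1/4 AB, 1/4 AO, 1/4 BB, 1/4 BO.
Crossing each possibility with the mother BB and summing P(type AB): 1/4·1/2 + 1/4·1/2 + 1/4·0 + 1/4·0 = 1/4.
Similarly for Rh via the father's Rh distribution: P(Rh-) = 3/8.
Independent loci: 1/4 × 3/8 = 3/32.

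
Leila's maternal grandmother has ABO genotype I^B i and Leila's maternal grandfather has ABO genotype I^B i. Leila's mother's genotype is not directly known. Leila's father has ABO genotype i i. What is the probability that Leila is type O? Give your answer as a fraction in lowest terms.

Leila's mother's ABO genotype from I^B i × I^B i: 1/4 I^B I^B, 1/2 I^B i, 1/4 i i.
Crossing each possibility with the father i i and summing P(type O): 1/4·0 + 1/2·1/2 + 1/4·1 = 1/2.

1/2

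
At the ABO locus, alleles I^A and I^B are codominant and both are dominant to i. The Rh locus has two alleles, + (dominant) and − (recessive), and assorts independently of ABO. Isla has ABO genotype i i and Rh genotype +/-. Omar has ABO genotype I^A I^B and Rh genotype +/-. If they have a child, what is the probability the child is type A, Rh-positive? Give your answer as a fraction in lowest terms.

ABO cross i i × I^A I^B → offspring phenotypes: 1/2 A, 1/2 B.
Rh cross +/- × +/- → 3/4 Rh+, 1/4 Rh-.
Independent loci: P(type A, Rh-positive) = 1/2 × 3/4 = 3/8.

3/8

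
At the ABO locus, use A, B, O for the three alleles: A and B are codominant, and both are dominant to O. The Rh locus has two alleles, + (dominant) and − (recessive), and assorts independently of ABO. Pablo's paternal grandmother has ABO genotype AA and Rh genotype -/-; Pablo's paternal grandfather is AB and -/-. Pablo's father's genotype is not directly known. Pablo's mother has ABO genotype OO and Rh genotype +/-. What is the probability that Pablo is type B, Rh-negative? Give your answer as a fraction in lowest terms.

Pablo's father's ABO genotype from AA × AB: 1/2 AA, 1/2 AB.
Crossing each possibility with the mother OO and summing P(type B): 1/2·0 + 1/2·1/2 = 1/4.
Similarly for Rh via the father's Rh distribution: P(Rh-) = 1/2.
Independent loci: 1/4 × 1/2 = 1/8.

1/8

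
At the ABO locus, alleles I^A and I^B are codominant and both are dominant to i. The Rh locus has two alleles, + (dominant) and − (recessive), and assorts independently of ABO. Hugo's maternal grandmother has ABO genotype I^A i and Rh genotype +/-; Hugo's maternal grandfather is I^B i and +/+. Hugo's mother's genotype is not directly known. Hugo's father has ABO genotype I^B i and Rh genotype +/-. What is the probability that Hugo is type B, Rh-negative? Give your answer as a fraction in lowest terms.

1/16

Hugo's mother's ABO genotype from I^A i × I^B i: 1/4 I^A I^B, 1/4 I^A i, 1/4 I^B i, 1/4 i i.
Crossing each possibility with the father I^B i and summing P(type B): 1/4·1/2 + 1/4·1/4 + 1/4·3/4 + 1/4·1/2 = 1/2.
Similarly for Rh via the mother's Rh distribution: P(Rh-) = 1/8.
Independent loci: 1/2 × 1/8 = 1/16.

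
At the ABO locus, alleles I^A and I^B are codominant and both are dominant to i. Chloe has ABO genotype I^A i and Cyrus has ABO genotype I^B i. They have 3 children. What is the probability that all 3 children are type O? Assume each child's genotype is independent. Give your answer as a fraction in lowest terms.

1/64

ABO cross I^A i × I^B i → 1/4 O, 1/4 A, 1/4 B, 1/4 AB.
So P(type O) = 1/4 per child.
All 3 independent: (1/4)^3 = 1/64.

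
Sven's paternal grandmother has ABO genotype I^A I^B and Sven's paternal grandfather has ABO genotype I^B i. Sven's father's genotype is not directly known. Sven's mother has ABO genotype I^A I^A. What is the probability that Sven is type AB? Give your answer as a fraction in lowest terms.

1/2

Sven's father's ABO genotype from I^A I^B × I^B i: 1/4 I^A I^B, 1/4 I^A i, 1/4 I^B I^B, 1/4 I^B i.
Crossing each possibility with the mother I^A I^A and summing P(type AB): 1/4·1/2 + 1/4·0 + 1/4·1 + 1/4·1/2 = 1/2.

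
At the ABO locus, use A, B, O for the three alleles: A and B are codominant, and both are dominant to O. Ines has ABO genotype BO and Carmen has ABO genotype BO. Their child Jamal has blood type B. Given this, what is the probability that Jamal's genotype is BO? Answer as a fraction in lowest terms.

2/3

Cross BO × BO → 1/4 BB, 1/2 BO, 1/4 OO.
Type-B genotypes among offspring: BB (1/4), BO (1/2); total 3/4.
P(BO | type B) = (1/2) / (3/4) = 2/3.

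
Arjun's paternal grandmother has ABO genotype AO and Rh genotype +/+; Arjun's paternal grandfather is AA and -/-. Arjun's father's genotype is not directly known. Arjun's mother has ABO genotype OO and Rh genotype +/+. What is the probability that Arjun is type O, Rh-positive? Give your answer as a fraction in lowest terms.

1/4

Arjun's father's ABO genotype from AO × AA: 1/2 AA, 1/2 AO.
Crossing each possibility with the mother OO and summing P(type O): 1/2·0 + 1/2·1/2 = 1/4.
Similarly for Rh via the father's Rh distribution: P(Rh+) = 1.
Independent loci: 1/4 × 1 = 1/4.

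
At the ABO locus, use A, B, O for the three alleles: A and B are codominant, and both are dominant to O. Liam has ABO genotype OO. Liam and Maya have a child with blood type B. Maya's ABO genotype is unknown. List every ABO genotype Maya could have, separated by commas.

AB, BB, BO

For each candidate genotype of Maya, check whether crossing it with OO can produce every observed child phenotype.
  AA → possible child types {A} ✗
  AB → possible child types {A, B} ✓
  AO → possible child types {O, A} ✗
  BB → possible child types {B} ✓
  BO → possible child types {O, B} ✓
  OO → possible child types {O} ✗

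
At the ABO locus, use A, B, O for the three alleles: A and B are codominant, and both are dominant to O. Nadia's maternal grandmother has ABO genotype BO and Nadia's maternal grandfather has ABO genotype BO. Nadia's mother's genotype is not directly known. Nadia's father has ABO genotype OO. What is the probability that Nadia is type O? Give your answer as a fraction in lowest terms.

1/2

Nadia's mother's ABO genotype from BO × BO: 1/4 BB, 1/2 BO, 1/4 OO.
Crossing each possibility with the father OO and summing P(type O): 1/4·0 + 1/2·1/2 + 1/4·1 = 1/2.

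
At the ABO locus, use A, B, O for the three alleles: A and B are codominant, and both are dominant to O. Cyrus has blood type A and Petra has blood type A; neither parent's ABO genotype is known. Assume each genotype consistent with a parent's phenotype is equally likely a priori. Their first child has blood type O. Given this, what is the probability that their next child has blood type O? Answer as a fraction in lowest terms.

Possible genotypes: Cyrus ∈ {AA, AO}; Petra ∈ {AA, AO}.
Weight each parental genotype pair by prior × P(type-O child):
  AO × AO: posterior weight 1; P(next child type O) = 1/4.
Weighted sum = 1/4.

1/4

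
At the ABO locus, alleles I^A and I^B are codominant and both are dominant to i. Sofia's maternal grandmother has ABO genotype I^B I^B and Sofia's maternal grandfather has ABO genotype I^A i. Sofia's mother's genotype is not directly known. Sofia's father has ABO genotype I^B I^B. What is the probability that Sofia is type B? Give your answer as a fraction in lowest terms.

3/4

Sofia's mother's ABO genotype from I^B I^B × I^A i: 1/2 I^A I^B, 1/2 I^B i.
Crossing each possibility with the father I^B I^B and summing P(type B): 1/2·1/2 + 1/2·1 = 3/4.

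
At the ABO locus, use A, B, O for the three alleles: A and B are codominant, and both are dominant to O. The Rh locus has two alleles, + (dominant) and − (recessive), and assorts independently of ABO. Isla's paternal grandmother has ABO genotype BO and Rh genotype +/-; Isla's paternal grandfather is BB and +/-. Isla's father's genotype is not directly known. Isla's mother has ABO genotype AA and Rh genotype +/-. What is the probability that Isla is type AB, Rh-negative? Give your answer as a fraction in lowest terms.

3/16

Isla's father's ABO genotype from BO × BB: 1/2 BB, 1/2 BO.
Crossing each possibility with the mother AA and summing P(type AB): 1/2·1 + 1/2·1/2 = 3/4.
Similarly for Rh via the father's Rh distribution: P(Rh-) = 1/4.
Independent loci: 3/4 × 1/4 = 3/16.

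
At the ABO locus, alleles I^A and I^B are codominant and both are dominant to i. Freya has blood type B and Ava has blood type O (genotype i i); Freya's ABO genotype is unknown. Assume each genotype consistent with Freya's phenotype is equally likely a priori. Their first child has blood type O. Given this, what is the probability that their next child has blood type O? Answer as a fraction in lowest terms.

Possible genotypes: Freya ∈ {I^B I^B, I^B i}; Ava ∈ {i i}.
Weight each parental genotype pair by prior × P(type-O child):
  I^B i × i i: posterior weight 1; P(next child type O) = 1/2.
Weighted sum = 1/2.

1/2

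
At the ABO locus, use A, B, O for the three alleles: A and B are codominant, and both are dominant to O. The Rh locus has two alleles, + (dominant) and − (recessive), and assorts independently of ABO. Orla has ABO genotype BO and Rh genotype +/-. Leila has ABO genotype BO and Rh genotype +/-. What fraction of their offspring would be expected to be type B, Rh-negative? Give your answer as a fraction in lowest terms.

3/16

ABO cross BO × BO → offspring phenotypes: 1/4 O, 3/4 B.
Rh cross +/- × +/- → 3/4 Rh+, 1/4 Rh-.
Independent loci: P(type B, Rh-negative) = 3/4 × 1/4 = 3/16.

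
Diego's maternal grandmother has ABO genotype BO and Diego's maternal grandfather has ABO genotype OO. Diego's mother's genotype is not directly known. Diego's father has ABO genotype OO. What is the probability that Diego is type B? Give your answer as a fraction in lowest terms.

1/4

Diego's mother's ABO genotype from BO × OO: 1/2 BO, 1/2 OO.
Crossing each possibility with the father OO and summing P(type B): 1/2·1/2 + 1/2·0 = 1/4.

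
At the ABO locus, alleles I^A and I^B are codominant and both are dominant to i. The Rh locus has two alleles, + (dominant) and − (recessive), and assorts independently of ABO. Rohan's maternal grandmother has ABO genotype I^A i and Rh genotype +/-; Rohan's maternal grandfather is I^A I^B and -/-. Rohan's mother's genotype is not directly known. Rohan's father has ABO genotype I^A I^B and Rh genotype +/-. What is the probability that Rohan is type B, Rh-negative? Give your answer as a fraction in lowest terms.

Rohan's mother's ABO genotype from I^A i × I^A I^B: 1/4 I^A I^A, 1/4 I^A I^B, 1/4 I^A i, 1/4 I^B i.
Crossing each possibility with the father I^A I^B and summing P(type B): 1/4·0 + 1/4·1/4 + 1/4·1/4 + 1/4·1/2 = 1/4.
Similarly for Rh via the mother's Rh distribution: P(Rh-) = 3/8.
Independent loci: 1/4 × 3/8 = 3/32.

3/32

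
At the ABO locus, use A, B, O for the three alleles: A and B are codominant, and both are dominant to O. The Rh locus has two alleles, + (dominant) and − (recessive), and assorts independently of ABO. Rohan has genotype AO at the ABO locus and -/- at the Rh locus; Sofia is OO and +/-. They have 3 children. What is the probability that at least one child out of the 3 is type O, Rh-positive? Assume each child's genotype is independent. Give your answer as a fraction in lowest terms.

ABO cross AO × OO → 1/2 O, 1/2 A.
Rh cross -/- × +/- → 1/2 Rh+, 1/2 Rh-; so P(type O, Rh-positive) = 1/2 × 1/2 = 1/4 per child.
P(none) = (3/4)^3 = 27/64; P(at least one) = 1 − 27/64 = 37/64.

37/64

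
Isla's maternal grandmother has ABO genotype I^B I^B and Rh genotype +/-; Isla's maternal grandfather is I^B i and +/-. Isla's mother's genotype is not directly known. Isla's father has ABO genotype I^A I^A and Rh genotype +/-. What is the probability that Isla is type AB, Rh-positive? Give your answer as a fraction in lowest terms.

Isla's mother's ABO genotype from I^B I^B × I^B i: 1/2 I^B I^B, 1/2 I^B i.
Crossing each possibility with the father I^A I^A and summing P(type AB): 1/2·1 + 1/2·1/2 = 3/4.
Similarly for Rh via the mother's Rh distribution: P(Rh+) = 3/4.
Independent loci: 3/4 × 3/4 = 9/16.

9/16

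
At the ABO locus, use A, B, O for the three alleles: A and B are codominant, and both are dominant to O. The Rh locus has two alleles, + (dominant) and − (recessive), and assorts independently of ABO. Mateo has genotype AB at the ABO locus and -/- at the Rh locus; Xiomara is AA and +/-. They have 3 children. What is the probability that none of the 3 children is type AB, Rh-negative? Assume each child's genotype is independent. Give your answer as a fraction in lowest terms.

27/64

ABO cross AB × AA → 1/2 A, 1/2 AB.
Rh cross -/- × +/- → 1/2 Rh+, 1/2 Rh-; so P(type AB, Rh-negative) = 1/2 × 1/2 = 1/4 per child.
P(not type AB, Rh-negative) = 3/4 for one child; (3/4)^3 = 27/64.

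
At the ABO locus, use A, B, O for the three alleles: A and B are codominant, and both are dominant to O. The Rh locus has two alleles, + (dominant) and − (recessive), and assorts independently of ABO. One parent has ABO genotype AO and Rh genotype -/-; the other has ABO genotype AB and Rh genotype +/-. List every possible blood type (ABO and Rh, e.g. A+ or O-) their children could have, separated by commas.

A+, A-, B+, B-, AB+, AB-

Gametes from AO × AB give offspring ABO genotypes AA, AB, AO, BO, i.e. phenotypes A, B, AB.
Rh cross -/- × +/- → phenotypes Rh+, Rh-.
Combining independently: A+, A-, B+, B-, AB+, AB-.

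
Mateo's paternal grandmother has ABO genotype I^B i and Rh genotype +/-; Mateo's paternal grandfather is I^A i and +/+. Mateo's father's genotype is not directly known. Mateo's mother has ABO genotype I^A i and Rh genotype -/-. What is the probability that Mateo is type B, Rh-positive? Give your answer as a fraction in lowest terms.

Mateo's father's ABO genotype from I^B i × I^A i: 1/4 I^A I^B, 1/4 I^A i, 1/4 I^B i, 1/4 i i.
Crossing each possibility with the mother I^A i and summing P(type B): 1/4·1/4 + 1/4·0 + 1/4·1/4 + 1/4·0 = 1/8.
Similarly for Rh via the father's Rh distribution: P(Rh+) = 3/4.
Independent loci: 1/8 × 3/4 = 3/32.

3/32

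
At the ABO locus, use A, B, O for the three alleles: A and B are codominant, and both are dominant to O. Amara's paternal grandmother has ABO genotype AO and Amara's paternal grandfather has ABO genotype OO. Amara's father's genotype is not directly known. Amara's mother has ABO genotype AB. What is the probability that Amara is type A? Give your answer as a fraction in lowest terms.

Amara's father's ABO genotype from AO × OO: 1/2 AO, 1/2 OO.
Crossing each possibility with the mother AB and summing P(type A): 1/2·1/2 + 1/2·1/2 = 1/2.

1/2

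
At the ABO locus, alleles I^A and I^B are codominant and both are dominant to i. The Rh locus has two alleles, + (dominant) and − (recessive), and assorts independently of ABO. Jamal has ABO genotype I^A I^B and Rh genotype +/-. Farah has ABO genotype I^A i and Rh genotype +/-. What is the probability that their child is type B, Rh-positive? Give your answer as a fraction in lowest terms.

ABO cross I^A I^B × I^A i → offspring phenotypes: 1/2 A, 1/4 B, 1/4 AB.
Rh cross +/- × +/- → 3/4 Rh+, 1/4 Rh-.
Independent loci: P(type B, Rh-positive) = 1/4 × 3/4 = 3/16.

3/16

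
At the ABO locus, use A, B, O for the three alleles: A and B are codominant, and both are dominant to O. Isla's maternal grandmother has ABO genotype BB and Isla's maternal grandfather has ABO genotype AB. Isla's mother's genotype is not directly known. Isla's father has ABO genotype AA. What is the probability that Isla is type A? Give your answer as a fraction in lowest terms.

1/4

Isla's mother's ABO genotype from BB × AB: 1/2 AB, 1/2 BB.
Crossing each possibility with the father AA and summing P(type A): 1/2·1/2 + 1/2·0 = 1/4.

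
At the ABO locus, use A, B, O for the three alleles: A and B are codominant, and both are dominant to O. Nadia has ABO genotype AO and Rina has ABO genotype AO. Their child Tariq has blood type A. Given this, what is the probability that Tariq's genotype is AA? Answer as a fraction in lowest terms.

1/3

Cross AO × AO → 1/4 AA, 1/2 AO, 1/4 OO.
Type-A genotypes among offspring: AA (1/4), AO (1/2); total 3/4.
P(AA | type A) = (1/4) / (3/4) = 1/3.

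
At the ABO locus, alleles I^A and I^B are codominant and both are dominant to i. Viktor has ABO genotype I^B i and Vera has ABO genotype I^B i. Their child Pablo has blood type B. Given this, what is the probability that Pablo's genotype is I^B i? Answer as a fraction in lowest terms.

Cross I^B i × I^B i → 1/4 I^B I^B, 1/2 I^B i, 1/4 i i.
Type-B genotypes among offspring: I^B I^B (1/4), I^B i (1/2); total 3/4.
P(I^B i | type B) = (1/2) / (3/4) = 2/3.

2/3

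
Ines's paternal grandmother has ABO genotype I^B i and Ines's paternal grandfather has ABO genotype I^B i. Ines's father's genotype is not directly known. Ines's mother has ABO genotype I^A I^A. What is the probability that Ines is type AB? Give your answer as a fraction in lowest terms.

Ines's father's ABO genotype from I^B i × I^B i: 1/4 I^B I^B, 1/2 I^B i, 1/4 i i.
Crossing each possibility with the mother I^A I^A and summing P(type AB): 1/4·1 + 1/2·1/2 + 1/4·0 = 1/2.

1/2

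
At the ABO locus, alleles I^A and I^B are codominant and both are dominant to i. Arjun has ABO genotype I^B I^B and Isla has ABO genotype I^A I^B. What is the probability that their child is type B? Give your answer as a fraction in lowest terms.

ABO cross I^B I^B × I^A I^B → offspring phenotypes: 1/2 B, 1/2 AB.
So P(type B) = 1/2.

1/2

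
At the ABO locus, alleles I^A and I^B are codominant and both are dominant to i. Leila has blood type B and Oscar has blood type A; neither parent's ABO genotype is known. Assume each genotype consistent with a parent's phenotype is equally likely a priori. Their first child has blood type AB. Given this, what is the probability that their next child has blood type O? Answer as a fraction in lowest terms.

Possible genotypes: Leila ∈ {I^B I^B, I^B i}; Oscar ∈ {I^A I^A, I^A i}.
Weight each parental genotype pair by prior × P(type-AB child):
  I^B I^B × I^A I^A: posterior weight 4/9; P(next child type O) = 0.
  I^B I^B × I^A i: posterior weight 2/9; P(next child type O) = 0.
  I^B i × I^A I^A: posterior weight 2/9; P(next child type O) = 0.
  I^B i × I^A i: posterior weight 1/9; P(next child type O) = 1/4.
Weighted sum = 1/36.

1/36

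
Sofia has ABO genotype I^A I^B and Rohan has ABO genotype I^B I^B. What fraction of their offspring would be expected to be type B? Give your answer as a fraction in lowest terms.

1/2

ABO cross I^A I^B × I^B I^B → offspring phenotypes: 1/2 B, 1/2 AB.
So P(type B) = 1/2.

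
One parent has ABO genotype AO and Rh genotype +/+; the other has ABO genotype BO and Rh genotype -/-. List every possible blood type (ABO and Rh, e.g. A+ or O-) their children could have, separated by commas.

O+, A+, B+, AB+

Gametes from AO × BO give offspring ABO genotypes AB, AO, BO, OO, i.e. phenotypes O, A, B, AB.
Rh cross +/+ × -/- → phenotypes Rh+.
Combining independently: O+, A+, B+, AB+.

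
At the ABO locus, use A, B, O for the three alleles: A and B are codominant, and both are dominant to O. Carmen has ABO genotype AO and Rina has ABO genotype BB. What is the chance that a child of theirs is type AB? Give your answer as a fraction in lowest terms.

1/2

ABO cross AO × BB → offspring phenotypes: 1/2 B, 1/2 AB.
So P(type AB) = 1/2.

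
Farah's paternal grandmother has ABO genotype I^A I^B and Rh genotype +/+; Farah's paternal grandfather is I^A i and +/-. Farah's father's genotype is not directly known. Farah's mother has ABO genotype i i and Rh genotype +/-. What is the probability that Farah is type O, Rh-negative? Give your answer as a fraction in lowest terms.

1/32

Farah's father's ABO genotype from I^A I^B × I^A i: 1/4 I^A I^A, 1/4 I^A I^B, 1/4 I^A i, 1/4 I^B i.
Crossing each possibility with the mother i i and summing P(type O): 1/4·0 + 1/4·0 + 1/4·1/2 + 1/4·1/2 = 1/4.
Similarly for Rh via the father's Rh distribution: P(Rh-) = 1/8.
Independent loci: 1/4 × 1/8 = 1/32.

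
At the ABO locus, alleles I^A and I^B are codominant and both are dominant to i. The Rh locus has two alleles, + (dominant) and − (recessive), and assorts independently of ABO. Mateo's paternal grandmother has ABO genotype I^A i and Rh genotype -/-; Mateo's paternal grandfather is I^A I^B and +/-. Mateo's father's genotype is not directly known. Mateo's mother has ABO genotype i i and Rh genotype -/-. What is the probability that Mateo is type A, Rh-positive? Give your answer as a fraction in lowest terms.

1/8

Mateo's father's ABO genotype from I^A i × I^A I^B: 1/4 I^A I^A, 1/4 I^A I^B, 1/4 I^A i, 1/4 I^B i.
Crossing each possibility with the mother i i and summing P(type A): 1/4·1 + 1/4·1/2 + 1/4·1/2 + 1/4·0 = 1/2.
Similarly for Rh via the father's Rh distribution: P(Rh+) = 1/4.
Independent loci: 1/2 × 1/4 = 1/8.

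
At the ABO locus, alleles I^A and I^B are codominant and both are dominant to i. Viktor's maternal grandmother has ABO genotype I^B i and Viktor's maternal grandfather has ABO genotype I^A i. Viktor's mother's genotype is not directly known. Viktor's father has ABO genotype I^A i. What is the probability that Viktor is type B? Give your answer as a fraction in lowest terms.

1/8

Viktor's mother's ABO genotype from I^B i × I^A i: 1/4 I^A I^B, 1/4 I^A i, 1/4 I^B i, 1/4 i i.
Crossing each possibility with the father I^A i and summing P(type B): 1/4·1/4 + 1/4·0 + 1/4·1/4 + 1/4·0 = 1/8.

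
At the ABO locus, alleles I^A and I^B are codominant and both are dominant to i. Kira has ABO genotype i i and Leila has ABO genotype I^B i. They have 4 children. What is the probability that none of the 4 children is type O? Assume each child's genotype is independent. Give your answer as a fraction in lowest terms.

ABO cross i i × I^B i → 1/2 O, 1/2 B.
So P(type O) = 1/2 per child.
P(not type O) = 1/2 for one child; (1/2)^4 = 1/16.

1/16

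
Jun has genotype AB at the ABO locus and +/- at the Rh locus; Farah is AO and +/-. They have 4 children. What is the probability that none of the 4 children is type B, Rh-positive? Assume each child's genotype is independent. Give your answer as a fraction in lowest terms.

ABO cross AB × AO → 1/2 A, 1/4 B, 1/4 AB.
Rh cross +/- × +/- → 3/4 Rh+, 1/4 Rh-; so P(type B, Rh-positive) = 1/4 × 3/4 = 3/16 per child.
P(not type B, Rh-positive) = 13/16 for one child; (13/16)^4 = 28561/65536.

28561/65536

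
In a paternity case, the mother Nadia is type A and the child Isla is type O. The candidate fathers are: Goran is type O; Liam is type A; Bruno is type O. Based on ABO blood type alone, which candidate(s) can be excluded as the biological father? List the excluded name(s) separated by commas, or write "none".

none

A candidate is excluded only if no genotype consistent with his phenotype could produce a type O child with a type A mother.
Every candidate has at least one consistent genotype combination, so none can be excluded.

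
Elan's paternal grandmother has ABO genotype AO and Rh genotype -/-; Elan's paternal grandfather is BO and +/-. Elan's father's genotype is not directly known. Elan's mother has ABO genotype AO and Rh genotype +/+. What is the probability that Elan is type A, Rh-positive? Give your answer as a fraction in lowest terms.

Elan's father's ABO genotype from AO × BO: 1/4 AB, 1/4 AO, 1/4 BO, 1/4 OO.
Crossing each possibility with the mother AO and summing P(type A): 1/4·1/2 + 1/4·3/4 + 1/4·1/4 + 1/4·1/2 = 1/2.
Similarly for Rh via the father's Rh distribution: P(Rh+) = 1.
Independent loci: 1/2 × 1 = 1/2.

1/2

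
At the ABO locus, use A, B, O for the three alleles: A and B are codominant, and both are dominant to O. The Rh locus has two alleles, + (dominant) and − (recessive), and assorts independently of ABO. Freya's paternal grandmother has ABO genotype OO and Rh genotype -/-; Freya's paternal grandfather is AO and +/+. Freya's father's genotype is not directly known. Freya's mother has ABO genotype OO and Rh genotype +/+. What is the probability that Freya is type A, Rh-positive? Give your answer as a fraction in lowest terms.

1/4

Freya's father's ABO genotype from OO × AO: 1/2 AO, 1/2 OO.
Crossing each possibility with the mother OO and summing P(type A): 1/2·1/2 + 1/2·0 = 1/4.
Similarly for Rh via the father's Rh distribution: P(Rh+) = 1.
Independent loci: 1/4 × 1 = 1/4.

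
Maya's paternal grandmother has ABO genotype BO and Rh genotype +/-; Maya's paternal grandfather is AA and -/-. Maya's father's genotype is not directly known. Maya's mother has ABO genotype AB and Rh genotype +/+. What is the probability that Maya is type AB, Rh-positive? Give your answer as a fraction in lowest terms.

3/8

Maya's father's ABO genotype from BO × AA: 1/2 AB, 1/2 AO.
Crossing each possibility with the mother AB and summing P(type AB): 1/2·1/2 + 1/2·1/4 = 3/8.
Similarly for Rh via the father's Rh distribution: P(Rh+) = 1.
Independent loci: 3/8 × 1 = 3/8.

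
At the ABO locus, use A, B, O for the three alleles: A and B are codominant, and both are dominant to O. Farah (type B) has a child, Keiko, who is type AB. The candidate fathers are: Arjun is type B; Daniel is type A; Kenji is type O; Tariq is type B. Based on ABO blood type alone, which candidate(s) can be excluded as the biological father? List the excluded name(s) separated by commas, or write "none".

Arjun, Kenji, Tariq

A candidate is excluded only if no genotype consistent with his phenotype could produce a type AB child with a type B mother.
Arjun (type B): no genotype consistent with that phenotype can produce a type-AB child with a type-B mother.
Kenji (type O): no genotype consistent with that phenotype can produce a type-AB child with a type-B mother.
Tariq (type B): no genotype consistent with that phenotype can produce a type-AB child with a type-B mother.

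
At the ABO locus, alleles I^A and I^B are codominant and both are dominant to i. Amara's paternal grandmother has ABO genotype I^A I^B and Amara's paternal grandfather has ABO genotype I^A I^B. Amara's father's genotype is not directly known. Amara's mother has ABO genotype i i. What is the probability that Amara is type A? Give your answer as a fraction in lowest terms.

Amara's father's ABO genotype from I^A I^B × I^A I^B: 1/4 I^A I^A, 1/2 I^A I^B, 1/4 I^B I^B.
Crossing each possibility with the mother i i and summing P(type A): 1/4·1 + 1/2·1/2 + 1/4·0 = 1/2.

1/2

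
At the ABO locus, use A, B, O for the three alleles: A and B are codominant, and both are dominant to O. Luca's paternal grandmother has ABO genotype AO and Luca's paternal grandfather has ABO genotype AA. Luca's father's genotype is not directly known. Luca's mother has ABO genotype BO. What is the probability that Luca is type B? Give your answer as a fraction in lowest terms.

Luca's father's ABO genotype from AO × AA: 1/2 AA, 1/2 AO.
Crossing each possibility with the mother BO and summing P(type B): 1/2·0 + 1/2·1/4 = 1/8.

1/8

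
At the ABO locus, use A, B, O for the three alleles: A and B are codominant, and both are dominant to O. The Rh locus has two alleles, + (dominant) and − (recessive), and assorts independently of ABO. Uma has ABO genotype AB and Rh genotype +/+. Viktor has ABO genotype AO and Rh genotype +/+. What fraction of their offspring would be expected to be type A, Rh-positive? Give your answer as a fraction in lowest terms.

1/2

ABO cross AB × AO → offspring phenotypes: 1/2 A, 1/4 B, 1/4 AB.
Rh cross +/+ × +/+ → 1 Rh+.
Independent loci: P(type A, Rh-positive) = 1/2 × 1 = 1/2.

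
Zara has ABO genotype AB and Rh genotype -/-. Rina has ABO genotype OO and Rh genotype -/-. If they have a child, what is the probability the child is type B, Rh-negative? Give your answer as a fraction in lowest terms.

ABO cross AB × OO → offspring phenotypes: 1/2 A, 1/2 B.
Rh cross -/- × -/- → 1 Rh-.
Independent loci: P(type B, Rh-negative) = 1/2 × 1 = 1/2.

1/2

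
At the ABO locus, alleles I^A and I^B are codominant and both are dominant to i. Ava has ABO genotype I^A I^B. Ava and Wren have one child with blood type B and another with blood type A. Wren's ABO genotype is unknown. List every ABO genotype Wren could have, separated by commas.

For each candidate genotype of Wren, check whether crossing it with I^A I^B can produce every observed child phenotype.
  I^A I^A → possible child types {A, AB} ✗
  I^A I^B → possible child types {A, B, AB} ✓
  I^A i → possible child types {A, B, AB} ✓
  I^B I^B → possible child types {B, AB} ✗
  I^B i → possible child types {A, B, AB} ✓
  i i → possible child types {A, B} ✓

I^A I^B, I^A i, I^B i, i i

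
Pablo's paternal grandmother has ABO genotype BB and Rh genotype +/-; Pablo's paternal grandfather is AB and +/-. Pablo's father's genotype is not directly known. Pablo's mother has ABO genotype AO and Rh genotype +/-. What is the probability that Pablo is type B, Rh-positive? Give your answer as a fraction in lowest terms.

9/32

Pablo's father's ABO genotype from BB × AB: 1/2 AB, 1/2 BB.
Crossing each possibility with the mother AO and summing P(type B): 1/2·1/4 + 1/2·1/2 = 3/8.
Similarly for Rh via the father's Rh distribution: P(Rh+) = 3/4.
Independent loci: 3/8 × 3/4 = 9/32.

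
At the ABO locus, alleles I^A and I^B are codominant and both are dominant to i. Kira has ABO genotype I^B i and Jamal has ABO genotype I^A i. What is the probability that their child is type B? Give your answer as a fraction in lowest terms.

ABO cross I^B i × I^A i → offspring phenotypes: 1/4 O, 1/4 A, 1/4 B, 1/4 AB.
So P(type B) = 1/4.

1/4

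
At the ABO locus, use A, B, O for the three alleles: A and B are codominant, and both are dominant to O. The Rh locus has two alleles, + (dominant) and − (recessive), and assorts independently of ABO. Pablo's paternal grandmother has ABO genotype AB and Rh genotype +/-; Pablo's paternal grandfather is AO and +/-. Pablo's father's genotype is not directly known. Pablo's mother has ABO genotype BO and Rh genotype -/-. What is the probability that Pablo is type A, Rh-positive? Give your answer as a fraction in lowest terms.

Pablo's father's ABO genotype from AB × AO: 1/4 AA, 1/4 AB, 1/4 AO, 1/4 BO.
Crossing each possibility with the mother BO and summing P(type A): 1/4·1/2 + 1/4·1/4 + 1/4·1/4 + 1/4·0 = 1/4.
Similarly for Rh via the father's Rh distribution: P(Rh+) = 1/2.
Independent loci: 1/4 × 1/2 = 1/8.

1/8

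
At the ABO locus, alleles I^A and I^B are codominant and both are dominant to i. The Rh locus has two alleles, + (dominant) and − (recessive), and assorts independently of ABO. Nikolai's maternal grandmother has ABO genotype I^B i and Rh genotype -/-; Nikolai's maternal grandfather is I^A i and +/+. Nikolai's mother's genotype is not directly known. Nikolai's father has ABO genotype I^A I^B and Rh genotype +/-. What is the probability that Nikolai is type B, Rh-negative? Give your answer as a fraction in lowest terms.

Nikolai's mother's ABO genotype from I^B i × I^A i: 1/4 I^A I^B, 1/4 I^A i, 1/4 I^B i, 1/4 i i.
Crossing each possibility with the father I^A I^B and summing P(type B): 1/4·1/4 + 1/4·1/4 + 1/4·1/2 + 1/4·1/2 = 3/8.
Similarly for Rh via the mother's Rh distribution: P(Rh-) = 1/4.
Independent loci: 3/8 × 1/4 = 3/32.

3/32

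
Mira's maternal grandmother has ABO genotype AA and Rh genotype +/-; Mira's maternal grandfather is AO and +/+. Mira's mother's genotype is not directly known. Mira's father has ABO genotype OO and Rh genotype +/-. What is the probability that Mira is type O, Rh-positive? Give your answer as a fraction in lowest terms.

7/32

Mira's mother's ABO genotype from AA × AO: 1/2 AA, 1/2 AO.
Crossing each possibility with the father OO and summing P(type O): 1/2·0 + 1/2·1/2 = 1/4.
Similarly for Rh via the mother's Rh distribution: P(Rh+) = 7/8.
Independent loci: 1/4 × 7/8 = 7/32.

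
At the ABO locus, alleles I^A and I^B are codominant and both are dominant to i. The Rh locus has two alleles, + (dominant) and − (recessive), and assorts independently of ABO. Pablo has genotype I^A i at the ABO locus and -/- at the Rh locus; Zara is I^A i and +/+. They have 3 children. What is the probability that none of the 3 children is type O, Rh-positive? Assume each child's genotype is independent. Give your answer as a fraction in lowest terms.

27/64

ABO cross I^A i × I^A i → 1/4 O, 3/4 A.
Rh cross -/- × +/+ → 1 Rh+; so P(type O, Rh-positive) = 1/4 × 1 = 1/4 per child.
P(not type O, Rh-positive) = 3/4 for one child; (3/4)^3 = 27/64.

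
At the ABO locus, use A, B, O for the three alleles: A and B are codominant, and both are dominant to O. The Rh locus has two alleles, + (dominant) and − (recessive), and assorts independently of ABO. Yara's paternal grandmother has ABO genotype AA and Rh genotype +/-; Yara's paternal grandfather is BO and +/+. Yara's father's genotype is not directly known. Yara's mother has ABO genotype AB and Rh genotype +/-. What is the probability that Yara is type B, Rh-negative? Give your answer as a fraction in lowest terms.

Yara's father's ABO genotype from AA × BO: 1/2 AB, 1/2 AO.
Crossing each possibility with the mother AB and summing P(type B): 1/2·1/4 + 1/2·1/4 = 1/4.
Similarly for Rh via the father's Rh distribution: P(Rh-) = 1/8.
Independent loci: 1/4 × 1/8 = 1/32.

1/32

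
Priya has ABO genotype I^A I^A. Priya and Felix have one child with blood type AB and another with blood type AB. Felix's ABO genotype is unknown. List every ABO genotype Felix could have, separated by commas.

For each candidate genotype of Felix, check whether crossing it with I^A I^A can produce every observed child phenotype.
  I^A I^A → possible child types {A} ✗
  I^A I^B → possible child types {A, AB} ✓
  I^A i → possible child types {A} ✗
  I^B I^B → possible child types {AB} ✓
  I^B i → possible child types {A, AB} ✓
  i i → possible child types {A} ✗

I^A I^B, I^B I^B, I^B i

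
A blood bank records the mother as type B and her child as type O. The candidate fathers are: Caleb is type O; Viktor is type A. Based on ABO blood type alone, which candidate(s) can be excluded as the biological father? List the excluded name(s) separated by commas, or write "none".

none

A candidate is excluded only if no genotype consistent with his phenotype could produce a type O child with a type B mother.
Every candidate has at least one consistent genotype combination, so none can be excluded.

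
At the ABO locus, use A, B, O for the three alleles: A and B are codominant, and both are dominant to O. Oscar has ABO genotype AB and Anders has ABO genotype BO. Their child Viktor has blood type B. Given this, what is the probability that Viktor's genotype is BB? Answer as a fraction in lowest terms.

Cross AB × BO → 1/4 AB, 1/4 AO, 1/4 BB, 1/4 BO.
Type-B genotypes among offspring: BB (1/4), BO (1/4); total 1/2.
P(BB | type B) = (1/4) / (1/2) = 1/2.

1/2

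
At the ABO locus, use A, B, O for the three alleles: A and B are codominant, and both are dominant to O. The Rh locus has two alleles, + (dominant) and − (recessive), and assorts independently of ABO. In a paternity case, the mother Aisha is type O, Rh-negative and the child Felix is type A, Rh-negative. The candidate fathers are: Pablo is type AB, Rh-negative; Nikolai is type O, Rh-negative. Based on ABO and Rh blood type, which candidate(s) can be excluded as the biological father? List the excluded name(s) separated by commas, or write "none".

Nikolai

A candidate is excluded only if no genotype consistent with his phenotype could produce a type A, Rh-negative child with a type O, Rh-negative mother.
Nikolai (type O, Rh-): no genotype consistent with that phenotype can produce a type-A Rh- child with a type-O mother.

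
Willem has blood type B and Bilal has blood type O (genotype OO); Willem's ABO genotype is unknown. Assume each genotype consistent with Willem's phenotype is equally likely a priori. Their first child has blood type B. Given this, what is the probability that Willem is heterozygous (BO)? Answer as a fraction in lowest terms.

Possible genotypes: Willem ∈ {BB, BO}; Bilal ∈ {OO}.
Weight each parental genotype pair by prior × P(type-B child):
  BB × OO: posterior weight 2/3.
  BO × OO: posterior weight 1/3.
Sum the posterior weight over pairs where Willem is BO: 1/3.

1/3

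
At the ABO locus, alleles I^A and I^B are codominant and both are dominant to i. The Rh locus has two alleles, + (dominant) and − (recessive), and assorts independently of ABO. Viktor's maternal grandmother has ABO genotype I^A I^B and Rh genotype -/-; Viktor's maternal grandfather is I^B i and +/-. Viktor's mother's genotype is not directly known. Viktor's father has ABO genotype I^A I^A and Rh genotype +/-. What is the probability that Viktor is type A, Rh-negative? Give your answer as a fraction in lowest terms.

3/16

Viktor's mother's ABO genotype from I^A I^B × I^B i: 1/4 I^A I^B, 1/4 I^A i, 1/4 I^B I^B, 1/4 I^B i.
Crossing each possibility with the father I^A I^A and summing P(type A): 1/4·1/2 + 1/4·1 + 1/4·0 + 1/4·1/2 = 1/2.
Similarly for Rh via the mother's Rh distribution: P(Rh-) = 3/8.
Independent loci: 1/2 × 3/8 = 3/16.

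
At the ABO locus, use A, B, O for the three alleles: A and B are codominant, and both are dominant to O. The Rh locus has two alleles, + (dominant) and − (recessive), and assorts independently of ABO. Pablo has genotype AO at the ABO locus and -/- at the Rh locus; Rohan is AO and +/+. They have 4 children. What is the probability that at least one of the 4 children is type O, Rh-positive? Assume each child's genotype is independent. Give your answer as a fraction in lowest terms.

175/256

ABO cross AO × AO → 1/4 O, 3/4 A.
Rh cross -/- × +/+ → 1 Rh+; so P(type O, Rh-positive) = 1/4 × 1 = 1/4 per child.
P(none) = (3/4)^4 = 81/256; P(at least one) = 1 − 81/256 = 175/256.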